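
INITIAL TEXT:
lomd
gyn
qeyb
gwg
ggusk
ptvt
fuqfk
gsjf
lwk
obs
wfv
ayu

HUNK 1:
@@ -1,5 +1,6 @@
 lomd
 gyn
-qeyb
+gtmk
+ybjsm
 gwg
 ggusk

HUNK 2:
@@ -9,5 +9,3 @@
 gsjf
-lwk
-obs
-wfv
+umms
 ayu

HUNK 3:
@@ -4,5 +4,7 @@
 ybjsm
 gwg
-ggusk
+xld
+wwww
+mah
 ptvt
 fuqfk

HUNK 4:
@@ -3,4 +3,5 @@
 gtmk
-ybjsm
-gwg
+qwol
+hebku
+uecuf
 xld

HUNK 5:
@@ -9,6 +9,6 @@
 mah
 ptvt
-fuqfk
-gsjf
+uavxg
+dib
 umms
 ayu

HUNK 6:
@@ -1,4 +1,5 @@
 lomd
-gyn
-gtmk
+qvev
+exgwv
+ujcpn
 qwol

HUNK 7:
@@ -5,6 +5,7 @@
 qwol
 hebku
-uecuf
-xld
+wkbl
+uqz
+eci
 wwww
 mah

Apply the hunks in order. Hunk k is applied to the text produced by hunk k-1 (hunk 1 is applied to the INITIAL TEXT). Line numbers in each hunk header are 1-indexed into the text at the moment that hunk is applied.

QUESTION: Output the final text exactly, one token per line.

Answer: lomd
qvev
exgwv
ujcpn
qwol
hebku
wkbl
uqz
eci
wwww
mah
ptvt
uavxg
dib
umms
ayu

Derivation:
Hunk 1: at line 1 remove [qeyb] add [gtmk,ybjsm] -> 13 lines: lomd gyn gtmk ybjsm gwg ggusk ptvt fuqfk gsjf lwk obs wfv ayu
Hunk 2: at line 9 remove [lwk,obs,wfv] add [umms] -> 11 lines: lomd gyn gtmk ybjsm gwg ggusk ptvt fuqfk gsjf umms ayu
Hunk 3: at line 4 remove [ggusk] add [xld,wwww,mah] -> 13 lines: lomd gyn gtmk ybjsm gwg xld wwww mah ptvt fuqfk gsjf umms ayu
Hunk 4: at line 3 remove [ybjsm,gwg] add [qwol,hebku,uecuf] -> 14 lines: lomd gyn gtmk qwol hebku uecuf xld wwww mah ptvt fuqfk gsjf umms ayu
Hunk 5: at line 9 remove [fuqfk,gsjf] add [uavxg,dib] -> 14 lines: lomd gyn gtmk qwol hebku uecuf xld wwww mah ptvt uavxg dib umms ayu
Hunk 6: at line 1 remove [gyn,gtmk] add [qvev,exgwv,ujcpn] -> 15 lines: lomd qvev exgwv ujcpn qwol hebku uecuf xld wwww mah ptvt uavxg dib umms ayu
Hunk 7: at line 5 remove [uecuf,xld] add [wkbl,uqz,eci] -> 16 lines: lomd qvev exgwv ujcpn qwol hebku wkbl uqz eci wwww mah ptvt uavxg dib umms ayu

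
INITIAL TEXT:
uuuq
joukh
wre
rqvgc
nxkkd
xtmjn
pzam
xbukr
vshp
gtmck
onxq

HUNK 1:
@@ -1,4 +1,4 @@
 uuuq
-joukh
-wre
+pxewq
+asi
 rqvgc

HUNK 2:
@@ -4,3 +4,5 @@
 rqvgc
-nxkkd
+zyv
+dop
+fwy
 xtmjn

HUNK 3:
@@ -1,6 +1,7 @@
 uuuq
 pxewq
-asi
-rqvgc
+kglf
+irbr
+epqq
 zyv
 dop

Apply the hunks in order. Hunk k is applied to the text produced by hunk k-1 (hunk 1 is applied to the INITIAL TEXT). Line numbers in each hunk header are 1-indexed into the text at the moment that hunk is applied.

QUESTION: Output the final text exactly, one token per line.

Answer: uuuq
pxewq
kglf
irbr
epqq
zyv
dop
fwy
xtmjn
pzam
xbukr
vshp
gtmck
onxq

Derivation:
Hunk 1: at line 1 remove [joukh,wre] add [pxewq,asi] -> 11 lines: uuuq pxewq asi rqvgc nxkkd xtmjn pzam xbukr vshp gtmck onxq
Hunk 2: at line 4 remove [nxkkd] add [zyv,dop,fwy] -> 13 lines: uuuq pxewq asi rqvgc zyv dop fwy xtmjn pzam xbukr vshp gtmck onxq
Hunk 3: at line 1 remove [asi,rqvgc] add [kglf,irbr,epqq] -> 14 lines: uuuq pxewq kglf irbr epqq zyv dop fwy xtmjn pzam xbukr vshp gtmck onxq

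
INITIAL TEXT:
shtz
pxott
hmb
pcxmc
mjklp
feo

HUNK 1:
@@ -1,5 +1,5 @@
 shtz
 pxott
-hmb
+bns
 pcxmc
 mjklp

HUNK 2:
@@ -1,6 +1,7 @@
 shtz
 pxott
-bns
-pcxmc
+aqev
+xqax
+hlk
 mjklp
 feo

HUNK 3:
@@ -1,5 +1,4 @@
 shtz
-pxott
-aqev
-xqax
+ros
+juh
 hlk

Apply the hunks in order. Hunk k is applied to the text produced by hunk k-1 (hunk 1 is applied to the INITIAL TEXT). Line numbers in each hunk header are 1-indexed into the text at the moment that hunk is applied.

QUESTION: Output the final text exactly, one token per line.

Hunk 1: at line 1 remove [hmb] add [bns] -> 6 lines: shtz pxott bns pcxmc mjklp feo
Hunk 2: at line 1 remove [bns,pcxmc] add [aqev,xqax,hlk] -> 7 lines: shtz pxott aqev xqax hlk mjklp feo
Hunk 3: at line 1 remove [pxott,aqev,xqax] add [ros,juh] -> 6 lines: shtz ros juh hlk mjklp feo

Answer: shtz
ros
juh
hlk
mjklp
feo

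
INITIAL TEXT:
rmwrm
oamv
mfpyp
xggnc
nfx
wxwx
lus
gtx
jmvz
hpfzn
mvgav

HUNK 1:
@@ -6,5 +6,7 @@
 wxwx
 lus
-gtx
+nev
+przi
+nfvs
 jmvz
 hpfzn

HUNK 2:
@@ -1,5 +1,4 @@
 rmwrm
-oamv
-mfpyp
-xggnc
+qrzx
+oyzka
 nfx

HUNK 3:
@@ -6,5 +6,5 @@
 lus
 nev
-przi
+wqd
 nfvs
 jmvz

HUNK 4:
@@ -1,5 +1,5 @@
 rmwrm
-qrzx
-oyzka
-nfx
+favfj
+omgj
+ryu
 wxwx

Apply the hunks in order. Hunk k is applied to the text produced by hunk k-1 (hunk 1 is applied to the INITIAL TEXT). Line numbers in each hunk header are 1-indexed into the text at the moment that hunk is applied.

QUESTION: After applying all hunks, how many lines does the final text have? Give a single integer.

Hunk 1: at line 6 remove [gtx] add [nev,przi,nfvs] -> 13 lines: rmwrm oamv mfpyp xggnc nfx wxwx lus nev przi nfvs jmvz hpfzn mvgav
Hunk 2: at line 1 remove [oamv,mfpyp,xggnc] add [qrzx,oyzka] -> 12 lines: rmwrm qrzx oyzka nfx wxwx lus nev przi nfvs jmvz hpfzn mvgav
Hunk 3: at line 6 remove [przi] add [wqd] -> 12 lines: rmwrm qrzx oyzka nfx wxwx lus nev wqd nfvs jmvz hpfzn mvgav
Hunk 4: at line 1 remove [qrzx,oyzka,nfx] add [favfj,omgj,ryu] -> 12 lines: rmwrm favfj omgj ryu wxwx lus nev wqd nfvs jmvz hpfzn mvgav
Final line count: 12

Answer: 12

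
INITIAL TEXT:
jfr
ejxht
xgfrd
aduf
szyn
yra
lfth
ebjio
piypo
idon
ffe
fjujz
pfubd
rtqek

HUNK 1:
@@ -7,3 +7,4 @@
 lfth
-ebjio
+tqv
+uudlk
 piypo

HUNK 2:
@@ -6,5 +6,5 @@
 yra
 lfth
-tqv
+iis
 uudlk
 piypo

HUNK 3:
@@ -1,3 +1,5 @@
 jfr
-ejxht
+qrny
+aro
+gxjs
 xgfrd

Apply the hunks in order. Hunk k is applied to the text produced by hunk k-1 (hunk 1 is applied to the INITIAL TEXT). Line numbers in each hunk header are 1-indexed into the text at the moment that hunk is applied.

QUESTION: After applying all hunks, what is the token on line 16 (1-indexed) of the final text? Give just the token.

Answer: pfubd

Derivation:
Hunk 1: at line 7 remove [ebjio] add [tqv,uudlk] -> 15 lines: jfr ejxht xgfrd aduf szyn yra lfth tqv uudlk piypo idon ffe fjujz pfubd rtqek
Hunk 2: at line 6 remove [tqv] add [iis] -> 15 lines: jfr ejxht xgfrd aduf szyn yra lfth iis uudlk piypo idon ffe fjujz pfubd rtqek
Hunk 3: at line 1 remove [ejxht] add [qrny,aro,gxjs] -> 17 lines: jfr qrny aro gxjs xgfrd aduf szyn yra lfth iis uudlk piypo idon ffe fjujz pfubd rtqek
Final line 16: pfubd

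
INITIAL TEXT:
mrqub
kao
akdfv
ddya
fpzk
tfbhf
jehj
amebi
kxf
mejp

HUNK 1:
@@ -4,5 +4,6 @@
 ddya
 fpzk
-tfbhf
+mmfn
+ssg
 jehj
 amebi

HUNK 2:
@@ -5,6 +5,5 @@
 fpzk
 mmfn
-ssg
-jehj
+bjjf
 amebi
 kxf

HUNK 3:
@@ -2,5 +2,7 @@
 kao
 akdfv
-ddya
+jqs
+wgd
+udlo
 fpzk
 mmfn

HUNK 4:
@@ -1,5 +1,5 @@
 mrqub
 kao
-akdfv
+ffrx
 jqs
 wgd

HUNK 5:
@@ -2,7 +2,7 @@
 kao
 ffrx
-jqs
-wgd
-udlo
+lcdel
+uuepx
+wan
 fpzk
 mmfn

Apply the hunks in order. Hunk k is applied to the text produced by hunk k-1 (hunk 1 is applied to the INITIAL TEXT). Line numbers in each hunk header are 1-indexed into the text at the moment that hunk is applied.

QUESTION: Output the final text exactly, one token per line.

Answer: mrqub
kao
ffrx
lcdel
uuepx
wan
fpzk
mmfn
bjjf
amebi
kxf
mejp

Derivation:
Hunk 1: at line 4 remove [tfbhf] add [mmfn,ssg] -> 11 lines: mrqub kao akdfv ddya fpzk mmfn ssg jehj amebi kxf mejp
Hunk 2: at line 5 remove [ssg,jehj] add [bjjf] -> 10 lines: mrqub kao akdfv ddya fpzk mmfn bjjf amebi kxf mejp
Hunk 3: at line 2 remove [ddya] add [jqs,wgd,udlo] -> 12 lines: mrqub kao akdfv jqs wgd udlo fpzk mmfn bjjf amebi kxf mejp
Hunk 4: at line 1 remove [akdfv] add [ffrx] -> 12 lines: mrqub kao ffrx jqs wgd udlo fpzk mmfn bjjf amebi kxf mejp
Hunk 5: at line 2 remove [jqs,wgd,udlo] add [lcdel,uuepx,wan] -> 12 lines: mrqub kao ffrx lcdel uuepx wan fpzk mmfn bjjf amebi kxf mejp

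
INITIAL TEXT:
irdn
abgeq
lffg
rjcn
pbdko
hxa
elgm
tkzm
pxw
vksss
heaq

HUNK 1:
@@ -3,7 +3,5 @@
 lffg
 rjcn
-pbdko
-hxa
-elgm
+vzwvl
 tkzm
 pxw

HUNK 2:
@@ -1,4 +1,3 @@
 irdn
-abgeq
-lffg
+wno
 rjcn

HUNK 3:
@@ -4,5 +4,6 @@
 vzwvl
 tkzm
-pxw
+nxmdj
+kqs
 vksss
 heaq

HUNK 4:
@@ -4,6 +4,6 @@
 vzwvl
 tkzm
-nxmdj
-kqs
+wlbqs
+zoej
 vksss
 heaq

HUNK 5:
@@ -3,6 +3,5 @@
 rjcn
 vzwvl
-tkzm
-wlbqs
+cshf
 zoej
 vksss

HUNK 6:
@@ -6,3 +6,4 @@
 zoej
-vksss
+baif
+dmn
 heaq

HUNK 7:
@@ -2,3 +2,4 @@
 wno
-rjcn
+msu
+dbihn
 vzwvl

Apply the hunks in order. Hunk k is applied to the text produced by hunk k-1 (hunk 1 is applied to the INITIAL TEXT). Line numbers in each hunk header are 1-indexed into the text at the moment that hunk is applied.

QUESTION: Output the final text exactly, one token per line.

Hunk 1: at line 3 remove [pbdko,hxa,elgm] add [vzwvl] -> 9 lines: irdn abgeq lffg rjcn vzwvl tkzm pxw vksss heaq
Hunk 2: at line 1 remove [abgeq,lffg] add [wno] -> 8 lines: irdn wno rjcn vzwvl tkzm pxw vksss heaq
Hunk 3: at line 4 remove [pxw] add [nxmdj,kqs] -> 9 lines: irdn wno rjcn vzwvl tkzm nxmdj kqs vksss heaq
Hunk 4: at line 4 remove [nxmdj,kqs] add [wlbqs,zoej] -> 9 lines: irdn wno rjcn vzwvl tkzm wlbqs zoej vksss heaq
Hunk 5: at line 3 remove [tkzm,wlbqs] add [cshf] -> 8 lines: irdn wno rjcn vzwvl cshf zoej vksss heaq
Hunk 6: at line 6 remove [vksss] add [baif,dmn] -> 9 lines: irdn wno rjcn vzwvl cshf zoej baif dmn heaq
Hunk 7: at line 2 remove [rjcn] add [msu,dbihn] -> 10 lines: irdn wno msu dbihn vzwvl cshf zoej baif dmn heaq

Answer: irdn
wno
msu
dbihn
vzwvl
cshf
zoej
baif
dmn
heaq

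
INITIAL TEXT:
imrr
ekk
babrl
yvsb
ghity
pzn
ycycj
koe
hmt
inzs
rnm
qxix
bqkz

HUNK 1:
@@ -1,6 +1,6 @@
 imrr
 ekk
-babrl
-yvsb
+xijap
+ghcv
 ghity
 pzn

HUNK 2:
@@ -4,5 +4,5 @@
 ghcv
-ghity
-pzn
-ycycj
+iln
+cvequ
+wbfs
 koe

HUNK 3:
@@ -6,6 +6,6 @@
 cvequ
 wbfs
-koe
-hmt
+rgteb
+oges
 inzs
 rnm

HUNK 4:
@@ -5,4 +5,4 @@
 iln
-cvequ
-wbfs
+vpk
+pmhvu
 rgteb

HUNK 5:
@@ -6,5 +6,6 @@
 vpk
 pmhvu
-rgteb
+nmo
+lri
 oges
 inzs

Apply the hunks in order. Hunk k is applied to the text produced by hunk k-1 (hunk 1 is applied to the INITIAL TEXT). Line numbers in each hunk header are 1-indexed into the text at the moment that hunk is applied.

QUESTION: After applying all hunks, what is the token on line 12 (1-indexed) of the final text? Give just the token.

Answer: rnm

Derivation:
Hunk 1: at line 1 remove [babrl,yvsb] add [xijap,ghcv] -> 13 lines: imrr ekk xijap ghcv ghity pzn ycycj koe hmt inzs rnm qxix bqkz
Hunk 2: at line 4 remove [ghity,pzn,ycycj] add [iln,cvequ,wbfs] -> 13 lines: imrr ekk xijap ghcv iln cvequ wbfs koe hmt inzs rnm qxix bqkz
Hunk 3: at line 6 remove [koe,hmt] add [rgteb,oges] -> 13 lines: imrr ekk xijap ghcv iln cvequ wbfs rgteb oges inzs rnm qxix bqkz
Hunk 4: at line 5 remove [cvequ,wbfs] add [vpk,pmhvu] -> 13 lines: imrr ekk xijap ghcv iln vpk pmhvu rgteb oges inzs rnm qxix bqkz
Hunk 5: at line 6 remove [rgteb] add [nmo,lri] -> 14 lines: imrr ekk xijap ghcv iln vpk pmhvu nmo lri oges inzs rnm qxix bqkz
Final line 12: rnm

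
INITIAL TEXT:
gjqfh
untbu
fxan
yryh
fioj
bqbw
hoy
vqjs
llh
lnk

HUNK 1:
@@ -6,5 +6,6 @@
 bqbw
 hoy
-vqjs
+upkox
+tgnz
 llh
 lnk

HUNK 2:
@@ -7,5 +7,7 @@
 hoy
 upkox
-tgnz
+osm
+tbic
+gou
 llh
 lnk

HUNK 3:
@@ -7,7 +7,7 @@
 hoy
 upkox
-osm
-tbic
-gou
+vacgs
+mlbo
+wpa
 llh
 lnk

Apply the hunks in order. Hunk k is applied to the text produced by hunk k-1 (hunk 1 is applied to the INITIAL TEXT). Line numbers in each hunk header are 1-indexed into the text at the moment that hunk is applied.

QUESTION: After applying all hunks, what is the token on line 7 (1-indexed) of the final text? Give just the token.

Hunk 1: at line 6 remove [vqjs] add [upkox,tgnz] -> 11 lines: gjqfh untbu fxan yryh fioj bqbw hoy upkox tgnz llh lnk
Hunk 2: at line 7 remove [tgnz] add [osm,tbic,gou] -> 13 lines: gjqfh untbu fxan yryh fioj bqbw hoy upkox osm tbic gou llh lnk
Hunk 3: at line 7 remove [osm,tbic,gou] add [vacgs,mlbo,wpa] -> 13 lines: gjqfh untbu fxan yryh fioj bqbw hoy upkox vacgs mlbo wpa llh lnk
Final line 7: hoy

Answer: hoy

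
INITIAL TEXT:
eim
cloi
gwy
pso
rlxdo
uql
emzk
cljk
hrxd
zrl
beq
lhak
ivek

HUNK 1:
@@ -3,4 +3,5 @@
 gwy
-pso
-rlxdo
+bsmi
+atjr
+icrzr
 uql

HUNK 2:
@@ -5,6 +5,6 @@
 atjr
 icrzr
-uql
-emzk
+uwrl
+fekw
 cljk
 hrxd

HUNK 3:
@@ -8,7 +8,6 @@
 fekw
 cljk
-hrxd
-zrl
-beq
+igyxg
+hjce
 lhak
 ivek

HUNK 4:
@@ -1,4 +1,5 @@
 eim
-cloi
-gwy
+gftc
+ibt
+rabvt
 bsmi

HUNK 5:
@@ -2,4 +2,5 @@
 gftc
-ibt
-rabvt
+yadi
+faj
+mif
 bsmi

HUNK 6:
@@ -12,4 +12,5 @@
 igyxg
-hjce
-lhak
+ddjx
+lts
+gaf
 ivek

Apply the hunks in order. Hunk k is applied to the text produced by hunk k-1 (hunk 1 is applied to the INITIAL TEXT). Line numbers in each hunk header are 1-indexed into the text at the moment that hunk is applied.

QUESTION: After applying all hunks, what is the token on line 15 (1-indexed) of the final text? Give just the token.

Hunk 1: at line 3 remove [pso,rlxdo] add [bsmi,atjr,icrzr] -> 14 lines: eim cloi gwy bsmi atjr icrzr uql emzk cljk hrxd zrl beq lhak ivek
Hunk 2: at line 5 remove [uql,emzk] add [uwrl,fekw] -> 14 lines: eim cloi gwy bsmi atjr icrzr uwrl fekw cljk hrxd zrl beq lhak ivek
Hunk 3: at line 8 remove [hrxd,zrl,beq] add [igyxg,hjce] -> 13 lines: eim cloi gwy bsmi atjr icrzr uwrl fekw cljk igyxg hjce lhak ivek
Hunk 4: at line 1 remove [cloi,gwy] add [gftc,ibt,rabvt] -> 14 lines: eim gftc ibt rabvt bsmi atjr icrzr uwrl fekw cljk igyxg hjce lhak ivek
Hunk 5: at line 2 remove [ibt,rabvt] add [yadi,faj,mif] -> 15 lines: eim gftc yadi faj mif bsmi atjr icrzr uwrl fekw cljk igyxg hjce lhak ivek
Hunk 6: at line 12 remove [hjce,lhak] add [ddjx,lts,gaf] -> 16 lines: eim gftc yadi faj mif bsmi atjr icrzr uwrl fekw cljk igyxg ddjx lts gaf ivek
Final line 15: gaf

Answer: gaf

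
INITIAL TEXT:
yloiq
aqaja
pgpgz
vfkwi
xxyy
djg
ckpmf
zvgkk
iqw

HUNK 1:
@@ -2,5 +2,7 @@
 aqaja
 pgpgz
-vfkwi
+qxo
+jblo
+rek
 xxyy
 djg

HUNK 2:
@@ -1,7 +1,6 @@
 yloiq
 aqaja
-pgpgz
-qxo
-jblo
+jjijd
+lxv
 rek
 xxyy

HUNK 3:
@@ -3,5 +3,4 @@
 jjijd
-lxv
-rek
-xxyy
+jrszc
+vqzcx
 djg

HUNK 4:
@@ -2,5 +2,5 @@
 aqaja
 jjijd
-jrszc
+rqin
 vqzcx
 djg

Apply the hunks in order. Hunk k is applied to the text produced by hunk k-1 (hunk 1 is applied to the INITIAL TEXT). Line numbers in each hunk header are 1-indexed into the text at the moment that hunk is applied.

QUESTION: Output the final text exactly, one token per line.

Hunk 1: at line 2 remove [vfkwi] add [qxo,jblo,rek] -> 11 lines: yloiq aqaja pgpgz qxo jblo rek xxyy djg ckpmf zvgkk iqw
Hunk 2: at line 1 remove [pgpgz,qxo,jblo] add [jjijd,lxv] -> 10 lines: yloiq aqaja jjijd lxv rek xxyy djg ckpmf zvgkk iqw
Hunk 3: at line 3 remove [lxv,rek,xxyy] add [jrszc,vqzcx] -> 9 lines: yloiq aqaja jjijd jrszc vqzcx djg ckpmf zvgkk iqw
Hunk 4: at line 2 remove [jrszc] add [rqin] -> 9 lines: yloiq aqaja jjijd rqin vqzcx djg ckpmf zvgkk iqw

Answer: yloiq
aqaja
jjijd
rqin
vqzcx
djg
ckpmf
zvgkk
iqw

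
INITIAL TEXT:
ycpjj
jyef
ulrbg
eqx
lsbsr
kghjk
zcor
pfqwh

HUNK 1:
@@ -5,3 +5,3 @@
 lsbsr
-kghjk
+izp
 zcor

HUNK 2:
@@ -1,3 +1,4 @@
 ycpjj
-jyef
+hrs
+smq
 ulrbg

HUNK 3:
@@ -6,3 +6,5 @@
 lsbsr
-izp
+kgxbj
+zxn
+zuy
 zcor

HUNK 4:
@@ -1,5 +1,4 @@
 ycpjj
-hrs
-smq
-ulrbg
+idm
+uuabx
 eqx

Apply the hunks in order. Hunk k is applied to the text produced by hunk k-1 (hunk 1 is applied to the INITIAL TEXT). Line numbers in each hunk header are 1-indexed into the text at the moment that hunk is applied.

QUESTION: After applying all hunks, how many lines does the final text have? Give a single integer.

Answer: 10

Derivation:
Hunk 1: at line 5 remove [kghjk] add [izp] -> 8 lines: ycpjj jyef ulrbg eqx lsbsr izp zcor pfqwh
Hunk 2: at line 1 remove [jyef] add [hrs,smq] -> 9 lines: ycpjj hrs smq ulrbg eqx lsbsr izp zcor pfqwh
Hunk 3: at line 6 remove [izp] add [kgxbj,zxn,zuy] -> 11 lines: ycpjj hrs smq ulrbg eqx lsbsr kgxbj zxn zuy zcor pfqwh
Hunk 4: at line 1 remove [hrs,smq,ulrbg] add [idm,uuabx] -> 10 lines: ycpjj idm uuabx eqx lsbsr kgxbj zxn zuy zcor pfqwh
Final line count: 10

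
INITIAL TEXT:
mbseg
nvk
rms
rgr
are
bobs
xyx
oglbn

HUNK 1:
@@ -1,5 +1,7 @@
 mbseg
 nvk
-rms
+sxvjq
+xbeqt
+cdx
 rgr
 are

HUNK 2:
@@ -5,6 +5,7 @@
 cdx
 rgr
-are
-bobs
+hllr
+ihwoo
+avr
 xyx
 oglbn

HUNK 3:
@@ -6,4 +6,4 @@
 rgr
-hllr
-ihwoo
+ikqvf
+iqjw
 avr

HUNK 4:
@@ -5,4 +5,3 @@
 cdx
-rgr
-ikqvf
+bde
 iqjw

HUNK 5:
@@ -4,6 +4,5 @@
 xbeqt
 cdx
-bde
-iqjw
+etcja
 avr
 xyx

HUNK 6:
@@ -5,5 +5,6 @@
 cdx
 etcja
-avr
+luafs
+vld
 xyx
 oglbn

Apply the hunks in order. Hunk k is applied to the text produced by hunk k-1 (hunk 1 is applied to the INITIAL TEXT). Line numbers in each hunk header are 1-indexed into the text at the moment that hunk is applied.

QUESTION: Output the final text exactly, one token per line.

Hunk 1: at line 1 remove [rms] add [sxvjq,xbeqt,cdx] -> 10 lines: mbseg nvk sxvjq xbeqt cdx rgr are bobs xyx oglbn
Hunk 2: at line 5 remove [are,bobs] add [hllr,ihwoo,avr] -> 11 lines: mbseg nvk sxvjq xbeqt cdx rgr hllr ihwoo avr xyx oglbn
Hunk 3: at line 6 remove [hllr,ihwoo] add [ikqvf,iqjw] -> 11 lines: mbseg nvk sxvjq xbeqt cdx rgr ikqvf iqjw avr xyx oglbn
Hunk 4: at line 5 remove [rgr,ikqvf] add [bde] -> 10 lines: mbseg nvk sxvjq xbeqt cdx bde iqjw avr xyx oglbn
Hunk 5: at line 4 remove [bde,iqjw] add [etcja] -> 9 lines: mbseg nvk sxvjq xbeqt cdx etcja avr xyx oglbn
Hunk 6: at line 5 remove [avr] add [luafs,vld] -> 10 lines: mbseg nvk sxvjq xbeqt cdx etcja luafs vld xyx oglbn

Answer: mbseg
nvk
sxvjq
xbeqt
cdx
etcja
luafs
vld
xyx
oglbn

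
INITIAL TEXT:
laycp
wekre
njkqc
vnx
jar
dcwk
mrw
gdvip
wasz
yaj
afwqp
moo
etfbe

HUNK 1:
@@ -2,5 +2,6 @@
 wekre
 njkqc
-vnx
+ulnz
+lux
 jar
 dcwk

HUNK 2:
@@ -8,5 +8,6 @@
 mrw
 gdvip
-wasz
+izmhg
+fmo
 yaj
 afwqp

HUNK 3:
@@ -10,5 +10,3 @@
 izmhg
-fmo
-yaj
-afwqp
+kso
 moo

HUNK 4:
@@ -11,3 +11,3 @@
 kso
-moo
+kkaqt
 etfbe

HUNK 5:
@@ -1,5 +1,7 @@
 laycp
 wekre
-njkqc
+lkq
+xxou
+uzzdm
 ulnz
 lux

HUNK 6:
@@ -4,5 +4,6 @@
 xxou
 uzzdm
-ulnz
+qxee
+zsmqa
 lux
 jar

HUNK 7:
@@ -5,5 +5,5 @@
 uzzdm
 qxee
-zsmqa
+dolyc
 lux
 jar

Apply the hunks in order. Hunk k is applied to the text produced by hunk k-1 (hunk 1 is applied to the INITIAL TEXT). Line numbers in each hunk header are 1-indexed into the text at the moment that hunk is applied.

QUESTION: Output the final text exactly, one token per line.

Hunk 1: at line 2 remove [vnx] add [ulnz,lux] -> 14 lines: laycp wekre njkqc ulnz lux jar dcwk mrw gdvip wasz yaj afwqp moo etfbe
Hunk 2: at line 8 remove [wasz] add [izmhg,fmo] -> 15 lines: laycp wekre njkqc ulnz lux jar dcwk mrw gdvip izmhg fmo yaj afwqp moo etfbe
Hunk 3: at line 10 remove [fmo,yaj,afwqp] add [kso] -> 13 lines: laycp wekre njkqc ulnz lux jar dcwk mrw gdvip izmhg kso moo etfbe
Hunk 4: at line 11 remove [moo] add [kkaqt] -> 13 lines: laycp wekre njkqc ulnz lux jar dcwk mrw gdvip izmhg kso kkaqt etfbe
Hunk 5: at line 1 remove [njkqc] add [lkq,xxou,uzzdm] -> 15 lines: laycp wekre lkq xxou uzzdm ulnz lux jar dcwk mrw gdvip izmhg kso kkaqt etfbe
Hunk 6: at line 4 remove [ulnz] add [qxee,zsmqa] -> 16 lines: laycp wekre lkq xxou uzzdm qxee zsmqa lux jar dcwk mrw gdvip izmhg kso kkaqt etfbe
Hunk 7: at line 5 remove [zsmqa] add [dolyc] -> 16 lines: laycp wekre lkq xxou uzzdm qxee dolyc lux jar dcwk mrw gdvip izmhg kso kkaqt etfbe

Answer: laycp
wekre
lkq
xxou
uzzdm
qxee
dolyc
lux
jar
dcwk
mrw
gdvip
izmhg
kso
kkaqt
etfbe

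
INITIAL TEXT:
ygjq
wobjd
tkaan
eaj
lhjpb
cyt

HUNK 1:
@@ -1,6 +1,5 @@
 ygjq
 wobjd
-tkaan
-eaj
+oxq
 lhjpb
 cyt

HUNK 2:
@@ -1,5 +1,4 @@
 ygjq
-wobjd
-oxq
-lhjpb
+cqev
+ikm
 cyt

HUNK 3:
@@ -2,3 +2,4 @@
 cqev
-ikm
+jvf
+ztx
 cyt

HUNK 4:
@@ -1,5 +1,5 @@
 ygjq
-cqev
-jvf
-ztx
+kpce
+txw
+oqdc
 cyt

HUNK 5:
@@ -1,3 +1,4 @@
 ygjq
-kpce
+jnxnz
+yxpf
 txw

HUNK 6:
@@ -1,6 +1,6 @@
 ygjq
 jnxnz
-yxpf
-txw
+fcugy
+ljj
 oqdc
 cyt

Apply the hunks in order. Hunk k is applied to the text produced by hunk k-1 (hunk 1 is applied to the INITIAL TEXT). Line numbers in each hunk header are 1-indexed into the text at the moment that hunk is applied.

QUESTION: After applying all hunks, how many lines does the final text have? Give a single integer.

Hunk 1: at line 1 remove [tkaan,eaj] add [oxq] -> 5 lines: ygjq wobjd oxq lhjpb cyt
Hunk 2: at line 1 remove [wobjd,oxq,lhjpb] add [cqev,ikm] -> 4 lines: ygjq cqev ikm cyt
Hunk 3: at line 2 remove [ikm] add [jvf,ztx] -> 5 lines: ygjq cqev jvf ztx cyt
Hunk 4: at line 1 remove [cqev,jvf,ztx] add [kpce,txw,oqdc] -> 5 lines: ygjq kpce txw oqdc cyt
Hunk 5: at line 1 remove [kpce] add [jnxnz,yxpf] -> 6 lines: ygjq jnxnz yxpf txw oqdc cyt
Hunk 6: at line 1 remove [yxpf,txw] add [fcugy,ljj] -> 6 lines: ygjq jnxnz fcugy ljj oqdc cyt
Final line count: 6

Answer: 6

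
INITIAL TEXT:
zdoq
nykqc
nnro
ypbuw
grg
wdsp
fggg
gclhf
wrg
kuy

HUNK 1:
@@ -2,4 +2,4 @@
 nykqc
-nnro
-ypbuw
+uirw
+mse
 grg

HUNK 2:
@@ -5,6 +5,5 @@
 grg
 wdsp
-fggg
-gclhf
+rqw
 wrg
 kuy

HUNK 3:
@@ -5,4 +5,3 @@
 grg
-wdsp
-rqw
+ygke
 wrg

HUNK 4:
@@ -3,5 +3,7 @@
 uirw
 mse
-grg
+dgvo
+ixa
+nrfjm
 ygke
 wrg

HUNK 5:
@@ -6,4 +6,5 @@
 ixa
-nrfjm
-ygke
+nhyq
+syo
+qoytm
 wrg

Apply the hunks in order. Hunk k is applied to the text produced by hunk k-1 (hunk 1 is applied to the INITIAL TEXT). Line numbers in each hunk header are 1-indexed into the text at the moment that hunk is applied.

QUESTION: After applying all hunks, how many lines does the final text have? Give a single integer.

Hunk 1: at line 2 remove [nnro,ypbuw] add [uirw,mse] -> 10 lines: zdoq nykqc uirw mse grg wdsp fggg gclhf wrg kuy
Hunk 2: at line 5 remove [fggg,gclhf] add [rqw] -> 9 lines: zdoq nykqc uirw mse grg wdsp rqw wrg kuy
Hunk 3: at line 5 remove [wdsp,rqw] add [ygke] -> 8 lines: zdoq nykqc uirw mse grg ygke wrg kuy
Hunk 4: at line 3 remove [grg] add [dgvo,ixa,nrfjm] -> 10 lines: zdoq nykqc uirw mse dgvo ixa nrfjm ygke wrg kuy
Hunk 5: at line 6 remove [nrfjm,ygke] add [nhyq,syo,qoytm] -> 11 lines: zdoq nykqc uirw mse dgvo ixa nhyq syo qoytm wrg kuy
Final line count: 11

Answer: 11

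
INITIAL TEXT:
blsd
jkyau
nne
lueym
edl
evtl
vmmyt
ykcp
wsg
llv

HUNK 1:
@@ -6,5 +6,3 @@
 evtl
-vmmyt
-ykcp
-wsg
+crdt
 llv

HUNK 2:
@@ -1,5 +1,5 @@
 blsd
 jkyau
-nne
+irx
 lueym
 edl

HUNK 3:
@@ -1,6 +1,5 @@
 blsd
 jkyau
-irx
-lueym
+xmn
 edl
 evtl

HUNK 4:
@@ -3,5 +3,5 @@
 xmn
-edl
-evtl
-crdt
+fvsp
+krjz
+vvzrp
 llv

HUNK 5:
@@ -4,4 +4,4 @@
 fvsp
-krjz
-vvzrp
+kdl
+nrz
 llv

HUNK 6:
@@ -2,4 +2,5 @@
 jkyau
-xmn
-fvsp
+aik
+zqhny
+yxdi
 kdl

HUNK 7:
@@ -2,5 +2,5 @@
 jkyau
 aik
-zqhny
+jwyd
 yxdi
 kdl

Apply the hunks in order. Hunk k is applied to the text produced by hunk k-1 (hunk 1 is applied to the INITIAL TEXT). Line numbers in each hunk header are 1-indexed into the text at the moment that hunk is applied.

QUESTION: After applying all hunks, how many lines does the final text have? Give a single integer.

Answer: 8

Derivation:
Hunk 1: at line 6 remove [vmmyt,ykcp,wsg] add [crdt] -> 8 lines: blsd jkyau nne lueym edl evtl crdt llv
Hunk 2: at line 1 remove [nne] add [irx] -> 8 lines: blsd jkyau irx lueym edl evtl crdt llv
Hunk 3: at line 1 remove [irx,lueym] add [xmn] -> 7 lines: blsd jkyau xmn edl evtl crdt llv
Hunk 4: at line 3 remove [edl,evtl,crdt] add [fvsp,krjz,vvzrp] -> 7 lines: blsd jkyau xmn fvsp krjz vvzrp llv
Hunk 5: at line 4 remove [krjz,vvzrp] add [kdl,nrz] -> 7 lines: blsd jkyau xmn fvsp kdl nrz llv
Hunk 6: at line 2 remove [xmn,fvsp] add [aik,zqhny,yxdi] -> 8 lines: blsd jkyau aik zqhny yxdi kdl nrz llv
Hunk 7: at line 2 remove [zqhny] add [jwyd] -> 8 lines: blsd jkyau aik jwyd yxdi kdl nrz llv
Final line count: 8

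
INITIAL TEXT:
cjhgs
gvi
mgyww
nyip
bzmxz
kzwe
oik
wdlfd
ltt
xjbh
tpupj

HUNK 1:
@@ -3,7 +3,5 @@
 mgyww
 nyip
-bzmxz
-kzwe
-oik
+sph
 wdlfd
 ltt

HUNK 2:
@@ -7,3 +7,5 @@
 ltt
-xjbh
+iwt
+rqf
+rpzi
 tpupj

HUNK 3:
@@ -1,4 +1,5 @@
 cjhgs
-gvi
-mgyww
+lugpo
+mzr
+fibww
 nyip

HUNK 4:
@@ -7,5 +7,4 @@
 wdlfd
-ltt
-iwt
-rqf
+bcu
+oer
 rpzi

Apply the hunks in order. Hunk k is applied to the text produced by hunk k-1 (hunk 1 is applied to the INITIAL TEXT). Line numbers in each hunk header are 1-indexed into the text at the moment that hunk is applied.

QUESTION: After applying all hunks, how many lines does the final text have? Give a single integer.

Answer: 11

Derivation:
Hunk 1: at line 3 remove [bzmxz,kzwe,oik] add [sph] -> 9 lines: cjhgs gvi mgyww nyip sph wdlfd ltt xjbh tpupj
Hunk 2: at line 7 remove [xjbh] add [iwt,rqf,rpzi] -> 11 lines: cjhgs gvi mgyww nyip sph wdlfd ltt iwt rqf rpzi tpupj
Hunk 3: at line 1 remove [gvi,mgyww] add [lugpo,mzr,fibww] -> 12 lines: cjhgs lugpo mzr fibww nyip sph wdlfd ltt iwt rqf rpzi tpupj
Hunk 4: at line 7 remove [ltt,iwt,rqf] add [bcu,oer] -> 11 lines: cjhgs lugpo mzr fibww nyip sph wdlfd bcu oer rpzi tpupj
Final line count: 11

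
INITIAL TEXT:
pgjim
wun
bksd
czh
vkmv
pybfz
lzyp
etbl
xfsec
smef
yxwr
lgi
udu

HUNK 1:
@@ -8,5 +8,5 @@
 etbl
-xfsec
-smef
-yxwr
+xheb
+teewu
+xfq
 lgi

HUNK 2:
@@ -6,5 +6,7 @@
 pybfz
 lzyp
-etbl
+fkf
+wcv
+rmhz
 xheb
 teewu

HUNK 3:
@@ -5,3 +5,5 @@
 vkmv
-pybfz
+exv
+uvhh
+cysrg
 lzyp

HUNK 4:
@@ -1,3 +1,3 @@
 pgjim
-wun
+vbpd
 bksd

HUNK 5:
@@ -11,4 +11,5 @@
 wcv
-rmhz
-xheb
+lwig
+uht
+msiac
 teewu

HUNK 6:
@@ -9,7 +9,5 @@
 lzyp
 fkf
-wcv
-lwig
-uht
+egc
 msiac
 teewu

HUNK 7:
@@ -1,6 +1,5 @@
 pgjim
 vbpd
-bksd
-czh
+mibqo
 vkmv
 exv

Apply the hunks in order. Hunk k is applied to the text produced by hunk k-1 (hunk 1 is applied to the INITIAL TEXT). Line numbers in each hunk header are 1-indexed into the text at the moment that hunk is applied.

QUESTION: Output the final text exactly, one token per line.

Hunk 1: at line 8 remove [xfsec,smef,yxwr] add [xheb,teewu,xfq] -> 13 lines: pgjim wun bksd czh vkmv pybfz lzyp etbl xheb teewu xfq lgi udu
Hunk 2: at line 6 remove [etbl] add [fkf,wcv,rmhz] -> 15 lines: pgjim wun bksd czh vkmv pybfz lzyp fkf wcv rmhz xheb teewu xfq lgi udu
Hunk 3: at line 5 remove [pybfz] add [exv,uvhh,cysrg] -> 17 lines: pgjim wun bksd czh vkmv exv uvhh cysrg lzyp fkf wcv rmhz xheb teewu xfq lgi udu
Hunk 4: at line 1 remove [wun] add [vbpd] -> 17 lines: pgjim vbpd bksd czh vkmv exv uvhh cysrg lzyp fkf wcv rmhz xheb teewu xfq lgi udu
Hunk 5: at line 11 remove [rmhz,xheb] add [lwig,uht,msiac] -> 18 lines: pgjim vbpd bksd czh vkmv exv uvhh cysrg lzyp fkf wcv lwig uht msiac teewu xfq lgi udu
Hunk 6: at line 9 remove [wcv,lwig,uht] add [egc] -> 16 lines: pgjim vbpd bksd czh vkmv exv uvhh cysrg lzyp fkf egc msiac teewu xfq lgi udu
Hunk 7: at line 1 remove [bksd,czh] add [mibqo] -> 15 lines: pgjim vbpd mibqo vkmv exv uvhh cysrg lzyp fkf egc msiac teewu xfq lgi udu

Answer: pgjim
vbpd
mibqo
vkmv
exv
uvhh
cysrg
lzyp
fkf
egc
msiac
teewu
xfq
lgi
udu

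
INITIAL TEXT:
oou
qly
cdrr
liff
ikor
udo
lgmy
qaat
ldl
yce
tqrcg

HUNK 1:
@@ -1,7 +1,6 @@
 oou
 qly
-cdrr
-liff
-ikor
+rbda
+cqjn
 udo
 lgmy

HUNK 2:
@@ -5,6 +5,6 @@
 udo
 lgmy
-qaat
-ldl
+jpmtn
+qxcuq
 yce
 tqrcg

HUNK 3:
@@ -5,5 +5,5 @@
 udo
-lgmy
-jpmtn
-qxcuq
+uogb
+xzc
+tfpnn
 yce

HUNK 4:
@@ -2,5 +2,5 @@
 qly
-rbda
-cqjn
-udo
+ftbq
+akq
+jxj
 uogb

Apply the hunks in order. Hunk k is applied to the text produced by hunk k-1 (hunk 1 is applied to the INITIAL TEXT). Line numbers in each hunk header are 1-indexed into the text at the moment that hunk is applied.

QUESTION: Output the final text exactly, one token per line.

Answer: oou
qly
ftbq
akq
jxj
uogb
xzc
tfpnn
yce
tqrcg

Derivation:
Hunk 1: at line 1 remove [cdrr,liff,ikor] add [rbda,cqjn] -> 10 lines: oou qly rbda cqjn udo lgmy qaat ldl yce tqrcg
Hunk 2: at line 5 remove [qaat,ldl] add [jpmtn,qxcuq] -> 10 lines: oou qly rbda cqjn udo lgmy jpmtn qxcuq yce tqrcg
Hunk 3: at line 5 remove [lgmy,jpmtn,qxcuq] add [uogb,xzc,tfpnn] -> 10 lines: oou qly rbda cqjn udo uogb xzc tfpnn yce tqrcg
Hunk 4: at line 2 remove [rbda,cqjn,udo] add [ftbq,akq,jxj] -> 10 lines: oou qly ftbq akq jxj uogb xzc tfpnn yce tqrcg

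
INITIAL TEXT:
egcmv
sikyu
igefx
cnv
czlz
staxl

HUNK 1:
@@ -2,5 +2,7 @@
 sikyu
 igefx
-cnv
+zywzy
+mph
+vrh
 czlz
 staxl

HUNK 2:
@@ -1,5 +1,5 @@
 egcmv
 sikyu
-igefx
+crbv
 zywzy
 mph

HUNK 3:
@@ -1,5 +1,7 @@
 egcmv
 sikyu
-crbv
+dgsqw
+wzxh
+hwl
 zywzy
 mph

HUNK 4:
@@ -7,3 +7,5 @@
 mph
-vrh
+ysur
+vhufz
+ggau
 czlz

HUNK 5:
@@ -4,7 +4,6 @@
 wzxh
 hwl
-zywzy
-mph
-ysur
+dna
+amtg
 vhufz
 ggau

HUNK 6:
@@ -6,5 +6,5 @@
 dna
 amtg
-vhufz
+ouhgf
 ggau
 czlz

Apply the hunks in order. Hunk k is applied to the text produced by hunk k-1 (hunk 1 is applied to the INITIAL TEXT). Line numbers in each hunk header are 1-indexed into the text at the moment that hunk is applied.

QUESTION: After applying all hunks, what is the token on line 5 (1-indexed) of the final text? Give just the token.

Hunk 1: at line 2 remove [cnv] add [zywzy,mph,vrh] -> 8 lines: egcmv sikyu igefx zywzy mph vrh czlz staxl
Hunk 2: at line 1 remove [igefx] add [crbv] -> 8 lines: egcmv sikyu crbv zywzy mph vrh czlz staxl
Hunk 3: at line 1 remove [crbv] add [dgsqw,wzxh,hwl] -> 10 lines: egcmv sikyu dgsqw wzxh hwl zywzy mph vrh czlz staxl
Hunk 4: at line 7 remove [vrh] add [ysur,vhufz,ggau] -> 12 lines: egcmv sikyu dgsqw wzxh hwl zywzy mph ysur vhufz ggau czlz staxl
Hunk 5: at line 4 remove [zywzy,mph,ysur] add [dna,amtg] -> 11 lines: egcmv sikyu dgsqw wzxh hwl dna amtg vhufz ggau czlz staxl
Hunk 6: at line 6 remove [vhufz] add [ouhgf] -> 11 lines: egcmv sikyu dgsqw wzxh hwl dna amtg ouhgf ggau czlz staxl
Final line 5: hwl

Answer: hwl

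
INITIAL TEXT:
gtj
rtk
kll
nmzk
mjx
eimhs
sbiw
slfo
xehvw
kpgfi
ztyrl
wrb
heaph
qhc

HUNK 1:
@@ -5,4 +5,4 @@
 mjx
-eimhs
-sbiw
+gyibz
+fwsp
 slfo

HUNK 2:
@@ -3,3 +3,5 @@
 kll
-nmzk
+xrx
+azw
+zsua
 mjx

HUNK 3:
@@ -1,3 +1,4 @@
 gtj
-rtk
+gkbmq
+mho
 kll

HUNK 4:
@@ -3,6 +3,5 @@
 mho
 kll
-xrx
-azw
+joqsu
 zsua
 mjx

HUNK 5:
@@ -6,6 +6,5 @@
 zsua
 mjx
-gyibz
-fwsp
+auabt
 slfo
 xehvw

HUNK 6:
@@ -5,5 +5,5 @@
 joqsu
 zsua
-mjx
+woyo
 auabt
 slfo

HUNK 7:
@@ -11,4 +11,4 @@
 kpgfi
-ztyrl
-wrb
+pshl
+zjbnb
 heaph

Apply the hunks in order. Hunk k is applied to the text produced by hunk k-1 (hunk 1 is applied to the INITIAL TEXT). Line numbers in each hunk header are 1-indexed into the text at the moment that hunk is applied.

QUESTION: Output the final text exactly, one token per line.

Answer: gtj
gkbmq
mho
kll
joqsu
zsua
woyo
auabt
slfo
xehvw
kpgfi
pshl
zjbnb
heaph
qhc

Derivation:
Hunk 1: at line 5 remove [eimhs,sbiw] add [gyibz,fwsp] -> 14 lines: gtj rtk kll nmzk mjx gyibz fwsp slfo xehvw kpgfi ztyrl wrb heaph qhc
Hunk 2: at line 3 remove [nmzk] add [xrx,azw,zsua] -> 16 lines: gtj rtk kll xrx azw zsua mjx gyibz fwsp slfo xehvw kpgfi ztyrl wrb heaph qhc
Hunk 3: at line 1 remove [rtk] add [gkbmq,mho] -> 17 lines: gtj gkbmq mho kll xrx azw zsua mjx gyibz fwsp slfo xehvw kpgfi ztyrl wrb heaph qhc
Hunk 4: at line 3 remove [xrx,azw] add [joqsu] -> 16 lines: gtj gkbmq mho kll joqsu zsua mjx gyibz fwsp slfo xehvw kpgfi ztyrl wrb heaph qhc
Hunk 5: at line 6 remove [gyibz,fwsp] add [auabt] -> 15 lines: gtj gkbmq mho kll joqsu zsua mjx auabt slfo xehvw kpgfi ztyrl wrb heaph qhc
Hunk 6: at line 5 remove [mjx] add [woyo] -> 15 lines: gtj gkbmq mho kll joqsu zsua woyo auabt slfo xehvw kpgfi ztyrl wrb heaph qhc
Hunk 7: at line 11 remove [ztyrl,wrb] add [pshl,zjbnb] -> 15 lines: gtj gkbmq mho kll joqsu zsua woyo auabt slfo xehvw kpgfi pshl zjbnb heaph qhc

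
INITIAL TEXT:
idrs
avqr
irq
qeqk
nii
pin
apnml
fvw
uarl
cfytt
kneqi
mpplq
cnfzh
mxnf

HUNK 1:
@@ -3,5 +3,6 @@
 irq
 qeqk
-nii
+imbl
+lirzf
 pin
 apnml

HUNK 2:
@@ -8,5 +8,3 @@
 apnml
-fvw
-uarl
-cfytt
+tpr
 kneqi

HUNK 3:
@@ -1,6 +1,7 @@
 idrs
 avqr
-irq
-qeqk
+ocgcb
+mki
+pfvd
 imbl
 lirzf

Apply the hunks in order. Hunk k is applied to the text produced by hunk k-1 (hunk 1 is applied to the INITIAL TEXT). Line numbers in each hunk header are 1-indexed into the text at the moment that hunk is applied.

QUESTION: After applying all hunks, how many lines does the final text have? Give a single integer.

Hunk 1: at line 3 remove [nii] add [imbl,lirzf] -> 15 lines: idrs avqr irq qeqk imbl lirzf pin apnml fvw uarl cfytt kneqi mpplq cnfzh mxnf
Hunk 2: at line 8 remove [fvw,uarl,cfytt] add [tpr] -> 13 lines: idrs avqr irq qeqk imbl lirzf pin apnml tpr kneqi mpplq cnfzh mxnf
Hunk 3: at line 1 remove [irq,qeqk] add [ocgcb,mki,pfvd] -> 14 lines: idrs avqr ocgcb mki pfvd imbl lirzf pin apnml tpr kneqi mpplq cnfzh mxnf
Final line count: 14

Answer: 14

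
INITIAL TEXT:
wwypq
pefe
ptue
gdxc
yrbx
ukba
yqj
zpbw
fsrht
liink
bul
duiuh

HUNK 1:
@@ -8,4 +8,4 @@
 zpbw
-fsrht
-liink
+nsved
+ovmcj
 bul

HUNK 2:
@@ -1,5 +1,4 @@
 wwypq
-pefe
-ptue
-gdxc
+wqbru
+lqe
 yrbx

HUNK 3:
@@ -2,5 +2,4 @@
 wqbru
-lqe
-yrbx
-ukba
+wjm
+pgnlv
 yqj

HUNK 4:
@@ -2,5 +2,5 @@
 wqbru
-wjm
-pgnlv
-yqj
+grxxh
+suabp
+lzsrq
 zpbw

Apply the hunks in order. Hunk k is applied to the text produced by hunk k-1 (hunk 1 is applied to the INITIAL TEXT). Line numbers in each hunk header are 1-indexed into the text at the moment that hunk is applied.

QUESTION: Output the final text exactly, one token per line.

Hunk 1: at line 8 remove [fsrht,liink] add [nsved,ovmcj] -> 12 lines: wwypq pefe ptue gdxc yrbx ukba yqj zpbw nsved ovmcj bul duiuh
Hunk 2: at line 1 remove [pefe,ptue,gdxc] add [wqbru,lqe] -> 11 lines: wwypq wqbru lqe yrbx ukba yqj zpbw nsved ovmcj bul duiuh
Hunk 3: at line 2 remove [lqe,yrbx,ukba] add [wjm,pgnlv] -> 10 lines: wwypq wqbru wjm pgnlv yqj zpbw nsved ovmcj bul duiuh
Hunk 4: at line 2 remove [wjm,pgnlv,yqj] add [grxxh,suabp,lzsrq] -> 10 lines: wwypq wqbru grxxh suabp lzsrq zpbw nsved ovmcj bul duiuh

Answer: wwypq
wqbru
grxxh
suabp
lzsrq
zpbw
nsved
ovmcj
bul
duiuh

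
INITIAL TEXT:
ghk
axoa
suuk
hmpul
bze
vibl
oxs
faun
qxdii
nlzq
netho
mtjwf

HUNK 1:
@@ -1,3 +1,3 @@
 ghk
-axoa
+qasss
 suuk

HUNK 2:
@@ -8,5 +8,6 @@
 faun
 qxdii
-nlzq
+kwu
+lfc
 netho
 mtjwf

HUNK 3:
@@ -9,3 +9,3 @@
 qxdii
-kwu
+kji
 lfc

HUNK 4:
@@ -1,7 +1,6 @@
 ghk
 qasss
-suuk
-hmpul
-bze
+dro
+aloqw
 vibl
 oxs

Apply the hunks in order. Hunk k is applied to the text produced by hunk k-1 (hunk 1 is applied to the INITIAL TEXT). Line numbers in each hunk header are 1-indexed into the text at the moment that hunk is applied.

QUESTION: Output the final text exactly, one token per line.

Answer: ghk
qasss
dro
aloqw
vibl
oxs
faun
qxdii
kji
lfc
netho
mtjwf

Derivation:
Hunk 1: at line 1 remove [axoa] add [qasss] -> 12 lines: ghk qasss suuk hmpul bze vibl oxs faun qxdii nlzq netho mtjwf
Hunk 2: at line 8 remove [nlzq] add [kwu,lfc] -> 13 lines: ghk qasss suuk hmpul bze vibl oxs faun qxdii kwu lfc netho mtjwf
Hunk 3: at line 9 remove [kwu] add [kji] -> 13 lines: ghk qasss suuk hmpul bze vibl oxs faun qxdii kji lfc netho mtjwf
Hunk 4: at line 1 remove [suuk,hmpul,bze] add [dro,aloqw] -> 12 lines: ghk qasss dro aloqw vibl oxs faun qxdii kji lfc netho mtjwf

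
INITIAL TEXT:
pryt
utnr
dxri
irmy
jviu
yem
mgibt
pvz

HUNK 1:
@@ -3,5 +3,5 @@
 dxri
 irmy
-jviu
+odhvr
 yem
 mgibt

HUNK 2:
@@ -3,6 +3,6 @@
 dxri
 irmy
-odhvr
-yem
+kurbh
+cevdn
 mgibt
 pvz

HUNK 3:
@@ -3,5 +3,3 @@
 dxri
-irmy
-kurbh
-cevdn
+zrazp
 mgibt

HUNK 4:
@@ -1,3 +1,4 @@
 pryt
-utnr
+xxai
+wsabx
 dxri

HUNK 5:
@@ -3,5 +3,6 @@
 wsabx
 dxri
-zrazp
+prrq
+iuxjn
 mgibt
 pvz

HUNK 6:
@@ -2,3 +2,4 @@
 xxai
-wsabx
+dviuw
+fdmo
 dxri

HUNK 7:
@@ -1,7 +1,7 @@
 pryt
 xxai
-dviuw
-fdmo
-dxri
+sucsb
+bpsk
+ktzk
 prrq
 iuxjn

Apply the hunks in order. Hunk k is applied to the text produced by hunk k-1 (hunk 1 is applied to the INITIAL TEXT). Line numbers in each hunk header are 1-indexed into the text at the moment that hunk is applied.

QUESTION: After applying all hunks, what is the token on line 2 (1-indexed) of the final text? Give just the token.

Hunk 1: at line 3 remove [jviu] add [odhvr] -> 8 lines: pryt utnr dxri irmy odhvr yem mgibt pvz
Hunk 2: at line 3 remove [odhvr,yem] add [kurbh,cevdn] -> 8 lines: pryt utnr dxri irmy kurbh cevdn mgibt pvz
Hunk 3: at line 3 remove [irmy,kurbh,cevdn] add [zrazp] -> 6 lines: pryt utnr dxri zrazp mgibt pvz
Hunk 4: at line 1 remove [utnr] add [xxai,wsabx] -> 7 lines: pryt xxai wsabx dxri zrazp mgibt pvz
Hunk 5: at line 3 remove [zrazp] add [prrq,iuxjn] -> 8 lines: pryt xxai wsabx dxri prrq iuxjn mgibt pvz
Hunk 6: at line 2 remove [wsabx] add [dviuw,fdmo] -> 9 lines: pryt xxai dviuw fdmo dxri prrq iuxjn mgibt pvz
Hunk 7: at line 1 remove [dviuw,fdmo,dxri] add [sucsb,bpsk,ktzk] -> 9 lines: pryt xxai sucsb bpsk ktzk prrq iuxjn mgibt pvz
Final line 2: xxai

Answer: xxai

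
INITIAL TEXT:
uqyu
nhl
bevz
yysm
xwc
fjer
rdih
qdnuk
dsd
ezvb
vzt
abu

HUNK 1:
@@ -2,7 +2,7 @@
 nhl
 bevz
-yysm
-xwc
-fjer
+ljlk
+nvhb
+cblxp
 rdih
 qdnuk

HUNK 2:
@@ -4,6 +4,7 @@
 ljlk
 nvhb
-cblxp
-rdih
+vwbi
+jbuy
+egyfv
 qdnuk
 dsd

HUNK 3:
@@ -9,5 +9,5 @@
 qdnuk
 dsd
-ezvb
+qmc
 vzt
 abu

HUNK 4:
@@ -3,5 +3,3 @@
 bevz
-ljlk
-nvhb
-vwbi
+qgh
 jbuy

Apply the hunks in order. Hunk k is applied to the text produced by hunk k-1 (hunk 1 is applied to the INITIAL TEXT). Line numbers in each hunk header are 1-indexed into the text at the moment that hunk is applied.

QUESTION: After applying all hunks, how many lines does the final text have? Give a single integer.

Answer: 11

Derivation:
Hunk 1: at line 2 remove [yysm,xwc,fjer] add [ljlk,nvhb,cblxp] -> 12 lines: uqyu nhl bevz ljlk nvhb cblxp rdih qdnuk dsd ezvb vzt abu
Hunk 2: at line 4 remove [cblxp,rdih] add [vwbi,jbuy,egyfv] -> 13 lines: uqyu nhl bevz ljlk nvhb vwbi jbuy egyfv qdnuk dsd ezvb vzt abu
Hunk 3: at line 9 remove [ezvb] add [qmc] -> 13 lines: uqyu nhl bevz ljlk nvhb vwbi jbuy egyfv qdnuk dsd qmc vzt abu
Hunk 4: at line 3 remove [ljlk,nvhb,vwbi] add [qgh] -> 11 lines: uqyu nhl bevz qgh jbuy egyfv qdnuk dsd qmc vzt abu
Final line count: 11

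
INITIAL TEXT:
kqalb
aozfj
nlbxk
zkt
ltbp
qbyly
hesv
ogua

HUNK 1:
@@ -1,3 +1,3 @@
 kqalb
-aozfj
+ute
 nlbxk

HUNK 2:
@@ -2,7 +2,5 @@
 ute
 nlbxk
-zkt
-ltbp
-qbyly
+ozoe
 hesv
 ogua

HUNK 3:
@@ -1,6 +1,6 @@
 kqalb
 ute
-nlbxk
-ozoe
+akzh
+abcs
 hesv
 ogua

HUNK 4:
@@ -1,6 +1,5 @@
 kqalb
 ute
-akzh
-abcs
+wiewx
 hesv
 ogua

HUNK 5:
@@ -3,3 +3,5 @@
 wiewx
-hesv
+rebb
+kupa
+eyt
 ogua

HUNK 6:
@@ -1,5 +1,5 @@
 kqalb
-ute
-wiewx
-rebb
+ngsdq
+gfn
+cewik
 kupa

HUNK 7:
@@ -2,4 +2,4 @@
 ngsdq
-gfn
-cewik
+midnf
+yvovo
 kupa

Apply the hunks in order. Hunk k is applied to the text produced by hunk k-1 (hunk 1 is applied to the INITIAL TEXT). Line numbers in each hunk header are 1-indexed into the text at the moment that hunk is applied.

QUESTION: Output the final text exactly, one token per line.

Answer: kqalb
ngsdq
midnf
yvovo
kupa
eyt
ogua

Derivation:
Hunk 1: at line 1 remove [aozfj] add [ute] -> 8 lines: kqalb ute nlbxk zkt ltbp qbyly hesv ogua
Hunk 2: at line 2 remove [zkt,ltbp,qbyly] add [ozoe] -> 6 lines: kqalb ute nlbxk ozoe hesv ogua
Hunk 3: at line 1 remove [nlbxk,ozoe] add [akzh,abcs] -> 6 lines: kqalb ute akzh abcs hesv ogua
Hunk 4: at line 1 remove [akzh,abcs] add [wiewx] -> 5 lines: kqalb ute wiewx hesv ogua
Hunk 5: at line 3 remove [hesv] add [rebb,kupa,eyt] -> 7 lines: kqalb ute wiewx rebb kupa eyt ogua
Hunk 6: at line 1 remove [ute,wiewx,rebb] add [ngsdq,gfn,cewik] -> 7 lines: kqalb ngsdq gfn cewik kupa eyt ogua
Hunk 7: at line 2 remove [gfn,cewik] add [midnf,yvovo] -> 7 lines: kqalb ngsdq midnf yvovo kupa eyt ogua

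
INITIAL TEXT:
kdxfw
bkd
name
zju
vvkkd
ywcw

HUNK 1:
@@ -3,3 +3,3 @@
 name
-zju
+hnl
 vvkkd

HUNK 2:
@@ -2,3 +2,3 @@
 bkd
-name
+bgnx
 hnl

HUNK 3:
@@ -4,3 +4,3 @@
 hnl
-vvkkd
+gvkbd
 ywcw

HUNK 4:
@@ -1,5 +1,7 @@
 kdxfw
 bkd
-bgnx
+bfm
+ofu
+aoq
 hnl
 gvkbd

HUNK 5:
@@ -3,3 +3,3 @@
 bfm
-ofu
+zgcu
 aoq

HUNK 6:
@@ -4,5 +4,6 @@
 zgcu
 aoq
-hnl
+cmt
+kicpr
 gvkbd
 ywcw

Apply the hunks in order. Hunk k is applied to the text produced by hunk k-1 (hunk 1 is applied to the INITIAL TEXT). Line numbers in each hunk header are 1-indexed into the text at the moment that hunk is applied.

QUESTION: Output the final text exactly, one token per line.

Hunk 1: at line 3 remove [zju] add [hnl] -> 6 lines: kdxfw bkd name hnl vvkkd ywcw
Hunk 2: at line 2 remove [name] add [bgnx] -> 6 lines: kdxfw bkd bgnx hnl vvkkd ywcw
Hunk 3: at line 4 remove [vvkkd] add [gvkbd] -> 6 lines: kdxfw bkd bgnx hnl gvkbd ywcw
Hunk 4: at line 1 remove [bgnx] add [bfm,ofu,aoq] -> 8 lines: kdxfw bkd bfm ofu aoq hnl gvkbd ywcw
Hunk 5: at line 3 remove [ofu] add [zgcu] -> 8 lines: kdxfw bkd bfm zgcu aoq hnl gvkbd ywcw
Hunk 6: at line 4 remove [hnl] add [cmt,kicpr] -> 9 lines: kdxfw bkd bfm zgcu aoq cmt kicpr gvkbd ywcw

Answer: kdxfw
bkd
bfm
zgcu
aoq
cmt
kicpr
gvkbd
ywcw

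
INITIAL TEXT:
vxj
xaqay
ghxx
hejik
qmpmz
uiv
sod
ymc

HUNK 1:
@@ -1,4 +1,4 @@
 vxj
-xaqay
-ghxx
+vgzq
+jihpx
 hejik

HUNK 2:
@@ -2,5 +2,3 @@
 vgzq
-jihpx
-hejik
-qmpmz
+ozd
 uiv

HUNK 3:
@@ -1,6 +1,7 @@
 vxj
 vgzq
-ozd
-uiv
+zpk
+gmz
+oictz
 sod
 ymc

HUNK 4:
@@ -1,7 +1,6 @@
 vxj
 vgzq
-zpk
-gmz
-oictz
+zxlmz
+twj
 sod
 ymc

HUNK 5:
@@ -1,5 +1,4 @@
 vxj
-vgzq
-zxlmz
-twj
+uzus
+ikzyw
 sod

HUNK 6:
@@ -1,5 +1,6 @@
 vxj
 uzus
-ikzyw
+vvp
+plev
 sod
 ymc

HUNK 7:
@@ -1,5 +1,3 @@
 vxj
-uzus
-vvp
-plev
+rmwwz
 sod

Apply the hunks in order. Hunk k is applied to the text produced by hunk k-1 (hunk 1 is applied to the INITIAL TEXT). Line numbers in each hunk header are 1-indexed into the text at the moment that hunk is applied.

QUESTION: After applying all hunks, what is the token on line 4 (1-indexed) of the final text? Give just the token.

Answer: ymc

Derivation:
Hunk 1: at line 1 remove [xaqay,ghxx] add [vgzq,jihpx] -> 8 lines: vxj vgzq jihpx hejik qmpmz uiv sod ymc
Hunk 2: at line 2 remove [jihpx,hejik,qmpmz] add [ozd] -> 6 lines: vxj vgzq ozd uiv sod ymc
Hunk 3: at line 1 remove [ozd,uiv] add [zpk,gmz,oictz] -> 7 lines: vxj vgzq zpk gmz oictz sod ymc
Hunk 4: at line 1 remove [zpk,gmz,oictz] add [zxlmz,twj] -> 6 lines: vxj vgzq zxlmz twj sod ymc
Hunk 5: at line 1 remove [vgzq,zxlmz,twj] add [uzus,ikzyw] -> 5 lines: vxj uzus ikzyw sod ymc
Hunk 6: at line 1 remove [ikzyw] add [vvp,plev] -> 6 lines: vxj uzus vvp plev sod ymc
Hunk 7: at line 1 remove [uzus,vvp,plev] add [rmwwz] -> 4 lines: vxj rmwwz sod ymc
Final line 4: ymc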